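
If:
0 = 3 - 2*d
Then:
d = 3/2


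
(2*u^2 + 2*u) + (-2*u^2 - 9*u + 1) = 1 - 7*u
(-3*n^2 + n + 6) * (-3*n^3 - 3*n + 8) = 9*n^5 - 3*n^4 - 9*n^3 - 27*n^2 - 10*n + 48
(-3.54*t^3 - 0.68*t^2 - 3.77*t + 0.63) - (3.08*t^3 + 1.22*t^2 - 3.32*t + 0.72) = -6.62*t^3 - 1.9*t^2 - 0.45*t - 0.09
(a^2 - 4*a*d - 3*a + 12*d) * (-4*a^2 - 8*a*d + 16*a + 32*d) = -4*a^4 + 8*a^3*d + 28*a^3 + 32*a^2*d^2 - 56*a^2*d - 48*a^2 - 224*a*d^2 + 96*a*d + 384*d^2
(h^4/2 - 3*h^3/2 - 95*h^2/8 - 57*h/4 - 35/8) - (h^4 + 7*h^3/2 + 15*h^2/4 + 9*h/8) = -h^4/2 - 5*h^3 - 125*h^2/8 - 123*h/8 - 35/8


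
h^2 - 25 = (h - 5)*(h + 5)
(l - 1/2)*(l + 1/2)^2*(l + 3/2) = l^4 + 2*l^3 + l^2/2 - l/2 - 3/16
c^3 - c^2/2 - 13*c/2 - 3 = (c - 3)*(c + 1/2)*(c + 2)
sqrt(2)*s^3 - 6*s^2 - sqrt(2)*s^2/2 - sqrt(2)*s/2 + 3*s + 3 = (s - 1)*(s - 3*sqrt(2))*(sqrt(2)*s + sqrt(2)/2)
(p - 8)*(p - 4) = p^2 - 12*p + 32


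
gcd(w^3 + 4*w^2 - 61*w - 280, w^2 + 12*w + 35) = w^2 + 12*w + 35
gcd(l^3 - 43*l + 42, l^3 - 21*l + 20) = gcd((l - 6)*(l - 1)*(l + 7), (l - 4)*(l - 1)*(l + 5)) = l - 1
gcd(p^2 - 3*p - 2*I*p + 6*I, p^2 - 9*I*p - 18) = 1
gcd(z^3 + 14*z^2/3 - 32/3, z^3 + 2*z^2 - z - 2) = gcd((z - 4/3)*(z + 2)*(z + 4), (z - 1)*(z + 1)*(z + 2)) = z + 2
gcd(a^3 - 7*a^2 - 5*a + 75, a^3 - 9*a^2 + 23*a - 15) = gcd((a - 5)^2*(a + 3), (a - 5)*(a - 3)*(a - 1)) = a - 5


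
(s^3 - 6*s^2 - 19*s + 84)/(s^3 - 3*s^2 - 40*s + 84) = (s^2 + s - 12)/(s^2 + 4*s - 12)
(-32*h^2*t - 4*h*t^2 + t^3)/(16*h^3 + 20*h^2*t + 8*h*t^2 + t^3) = t*(-8*h + t)/(4*h^2 + 4*h*t + t^2)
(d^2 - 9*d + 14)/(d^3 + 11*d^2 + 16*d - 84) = (d - 7)/(d^2 + 13*d + 42)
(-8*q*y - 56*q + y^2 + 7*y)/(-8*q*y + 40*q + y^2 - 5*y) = (y + 7)/(y - 5)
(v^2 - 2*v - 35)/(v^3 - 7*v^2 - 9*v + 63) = (v + 5)/(v^2 - 9)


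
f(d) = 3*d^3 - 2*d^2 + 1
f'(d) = 9*d^2 - 4*d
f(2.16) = 21.90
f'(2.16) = 33.35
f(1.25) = 3.73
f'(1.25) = 9.06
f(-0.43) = 0.39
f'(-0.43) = 3.38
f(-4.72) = -359.02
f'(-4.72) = 219.39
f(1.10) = 2.57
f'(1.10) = 6.49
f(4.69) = 266.49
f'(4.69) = 179.20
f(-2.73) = -74.95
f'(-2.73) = 78.00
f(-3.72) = -181.11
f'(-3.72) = 139.43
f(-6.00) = -719.00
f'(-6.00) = 348.00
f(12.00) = 4897.00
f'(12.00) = 1248.00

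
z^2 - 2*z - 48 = (z - 8)*(z + 6)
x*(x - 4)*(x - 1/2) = x^3 - 9*x^2/2 + 2*x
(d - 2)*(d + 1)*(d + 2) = d^3 + d^2 - 4*d - 4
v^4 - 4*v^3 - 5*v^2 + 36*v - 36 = (v - 3)*(v - 2)^2*(v + 3)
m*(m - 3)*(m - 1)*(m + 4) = m^4 - 13*m^2 + 12*m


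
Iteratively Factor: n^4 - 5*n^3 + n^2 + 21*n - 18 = (n - 1)*(n^3 - 4*n^2 - 3*n + 18) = (n - 1)*(n + 2)*(n^2 - 6*n + 9) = (n - 3)*(n - 1)*(n + 2)*(n - 3)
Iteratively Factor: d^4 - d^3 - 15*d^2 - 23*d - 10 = (d - 5)*(d^3 + 4*d^2 + 5*d + 2) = (d - 5)*(d + 1)*(d^2 + 3*d + 2) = (d - 5)*(d + 1)*(d + 2)*(d + 1)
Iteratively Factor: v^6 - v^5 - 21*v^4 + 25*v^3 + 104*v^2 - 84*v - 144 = (v - 3)*(v^5 + 2*v^4 - 15*v^3 - 20*v^2 + 44*v + 48) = (v - 3)*(v + 1)*(v^4 + v^3 - 16*v^2 - 4*v + 48) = (v - 3)*(v + 1)*(v + 4)*(v^3 - 3*v^2 - 4*v + 12) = (v - 3)*(v + 1)*(v + 2)*(v + 4)*(v^2 - 5*v + 6) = (v - 3)*(v - 2)*(v + 1)*(v + 2)*(v + 4)*(v - 3)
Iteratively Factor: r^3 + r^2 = (r + 1)*(r^2) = r*(r + 1)*(r)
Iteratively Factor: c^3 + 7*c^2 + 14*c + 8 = (c + 4)*(c^2 + 3*c + 2) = (c + 1)*(c + 4)*(c + 2)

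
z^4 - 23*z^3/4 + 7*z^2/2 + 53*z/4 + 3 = (z - 4)*(z - 3)*(z + 1/4)*(z + 1)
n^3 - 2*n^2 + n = n*(n - 1)^2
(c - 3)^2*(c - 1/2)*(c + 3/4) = c^4 - 23*c^3/4 + 57*c^2/8 + 9*c/2 - 27/8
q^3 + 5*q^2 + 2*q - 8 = (q - 1)*(q + 2)*(q + 4)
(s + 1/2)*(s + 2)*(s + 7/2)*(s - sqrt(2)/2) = s^4 - sqrt(2)*s^3/2 + 6*s^3 - 3*sqrt(2)*s^2 + 39*s^2/4 - 39*sqrt(2)*s/8 + 7*s/2 - 7*sqrt(2)/4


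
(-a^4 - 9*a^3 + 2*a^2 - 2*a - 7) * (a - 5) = -a^5 - 4*a^4 + 47*a^3 - 12*a^2 + 3*a + 35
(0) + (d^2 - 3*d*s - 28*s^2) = d^2 - 3*d*s - 28*s^2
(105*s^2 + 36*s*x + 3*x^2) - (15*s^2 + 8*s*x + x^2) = 90*s^2 + 28*s*x + 2*x^2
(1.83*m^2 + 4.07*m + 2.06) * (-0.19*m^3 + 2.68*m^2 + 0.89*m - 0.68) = -0.3477*m^5 + 4.1311*m^4 + 12.1449*m^3 + 7.8987*m^2 - 0.9342*m - 1.4008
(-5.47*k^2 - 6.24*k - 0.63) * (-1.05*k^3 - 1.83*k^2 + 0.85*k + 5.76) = 5.7435*k^5 + 16.5621*k^4 + 7.4312*k^3 - 35.6583*k^2 - 36.4779*k - 3.6288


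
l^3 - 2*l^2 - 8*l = l*(l - 4)*(l + 2)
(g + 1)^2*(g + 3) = g^3 + 5*g^2 + 7*g + 3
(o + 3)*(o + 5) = o^2 + 8*o + 15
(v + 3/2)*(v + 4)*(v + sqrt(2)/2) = v^3 + sqrt(2)*v^2/2 + 11*v^2/2 + 11*sqrt(2)*v/4 + 6*v + 3*sqrt(2)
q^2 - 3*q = q*(q - 3)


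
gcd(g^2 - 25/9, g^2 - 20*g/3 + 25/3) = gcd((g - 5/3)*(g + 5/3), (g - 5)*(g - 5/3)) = g - 5/3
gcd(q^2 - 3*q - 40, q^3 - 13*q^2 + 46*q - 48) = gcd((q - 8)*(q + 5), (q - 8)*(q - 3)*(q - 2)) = q - 8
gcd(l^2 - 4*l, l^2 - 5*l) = l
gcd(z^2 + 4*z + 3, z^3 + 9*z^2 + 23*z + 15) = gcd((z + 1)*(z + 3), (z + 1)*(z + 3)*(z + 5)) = z^2 + 4*z + 3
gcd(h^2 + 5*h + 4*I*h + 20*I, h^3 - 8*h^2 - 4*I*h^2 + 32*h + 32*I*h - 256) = h + 4*I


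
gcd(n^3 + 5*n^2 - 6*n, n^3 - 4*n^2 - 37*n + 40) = n - 1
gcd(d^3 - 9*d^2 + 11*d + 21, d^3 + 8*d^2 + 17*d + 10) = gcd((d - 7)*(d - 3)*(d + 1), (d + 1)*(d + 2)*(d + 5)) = d + 1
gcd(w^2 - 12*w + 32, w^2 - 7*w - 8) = w - 8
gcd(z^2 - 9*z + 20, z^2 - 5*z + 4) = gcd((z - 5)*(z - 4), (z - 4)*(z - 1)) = z - 4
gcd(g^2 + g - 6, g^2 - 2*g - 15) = g + 3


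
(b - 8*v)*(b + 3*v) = b^2 - 5*b*v - 24*v^2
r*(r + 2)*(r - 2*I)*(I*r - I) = I*r^4 + 2*r^3 + I*r^3 + 2*r^2 - 2*I*r^2 - 4*r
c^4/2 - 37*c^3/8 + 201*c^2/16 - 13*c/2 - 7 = (c/2 + 1/4)*(c - 4)^2*(c - 7/4)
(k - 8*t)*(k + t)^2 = k^3 - 6*k^2*t - 15*k*t^2 - 8*t^3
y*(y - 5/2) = y^2 - 5*y/2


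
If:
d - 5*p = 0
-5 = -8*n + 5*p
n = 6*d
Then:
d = 5/47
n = 30/47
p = 1/47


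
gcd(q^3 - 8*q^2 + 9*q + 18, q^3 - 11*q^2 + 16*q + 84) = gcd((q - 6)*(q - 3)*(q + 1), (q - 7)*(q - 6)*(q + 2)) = q - 6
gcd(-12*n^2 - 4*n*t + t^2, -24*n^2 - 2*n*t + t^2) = -6*n + t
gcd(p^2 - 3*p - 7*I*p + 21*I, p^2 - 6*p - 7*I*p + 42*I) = p - 7*I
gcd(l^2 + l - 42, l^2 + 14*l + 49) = l + 7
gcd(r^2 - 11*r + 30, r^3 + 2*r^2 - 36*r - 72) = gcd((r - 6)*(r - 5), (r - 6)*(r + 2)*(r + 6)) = r - 6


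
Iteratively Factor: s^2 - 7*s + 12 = (s - 4)*(s - 3)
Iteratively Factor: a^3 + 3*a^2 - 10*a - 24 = (a - 3)*(a^2 + 6*a + 8) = (a - 3)*(a + 2)*(a + 4)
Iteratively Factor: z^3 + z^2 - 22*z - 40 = (z + 2)*(z^2 - z - 20) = (z + 2)*(z + 4)*(z - 5)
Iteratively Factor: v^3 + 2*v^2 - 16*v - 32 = (v + 4)*(v^2 - 2*v - 8) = (v - 4)*(v + 4)*(v + 2)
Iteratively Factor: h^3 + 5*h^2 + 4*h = (h)*(h^2 + 5*h + 4) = h*(h + 1)*(h + 4)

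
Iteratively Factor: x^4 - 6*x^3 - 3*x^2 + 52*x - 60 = (x - 2)*(x^3 - 4*x^2 - 11*x + 30) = (x - 2)^2*(x^2 - 2*x - 15) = (x - 5)*(x - 2)^2*(x + 3)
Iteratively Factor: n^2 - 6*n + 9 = (n - 3)*(n - 3)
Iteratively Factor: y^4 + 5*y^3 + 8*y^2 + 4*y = (y + 1)*(y^3 + 4*y^2 + 4*y) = (y + 1)*(y + 2)*(y^2 + 2*y) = (y + 1)*(y + 2)^2*(y)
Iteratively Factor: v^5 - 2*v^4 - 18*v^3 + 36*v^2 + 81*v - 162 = (v - 2)*(v^4 - 18*v^2 + 81) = (v - 2)*(v + 3)*(v^3 - 3*v^2 - 9*v + 27) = (v - 2)*(v + 3)^2*(v^2 - 6*v + 9) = (v - 3)*(v - 2)*(v + 3)^2*(v - 3)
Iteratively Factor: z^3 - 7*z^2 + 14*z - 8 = (z - 1)*(z^2 - 6*z + 8) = (z - 4)*(z - 1)*(z - 2)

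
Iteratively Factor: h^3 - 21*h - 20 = (h + 1)*(h^2 - h - 20) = (h + 1)*(h + 4)*(h - 5)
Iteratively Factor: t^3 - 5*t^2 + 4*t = (t - 1)*(t^2 - 4*t) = (t - 4)*(t - 1)*(t)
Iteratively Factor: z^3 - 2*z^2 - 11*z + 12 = (z - 1)*(z^2 - z - 12) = (z - 1)*(z + 3)*(z - 4)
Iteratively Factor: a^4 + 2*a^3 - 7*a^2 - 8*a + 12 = (a + 2)*(a^3 - 7*a + 6) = (a + 2)*(a + 3)*(a^2 - 3*a + 2) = (a - 1)*(a + 2)*(a + 3)*(a - 2)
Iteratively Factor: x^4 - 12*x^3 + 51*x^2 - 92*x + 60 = (x - 3)*(x^3 - 9*x^2 + 24*x - 20) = (x - 3)*(x - 2)*(x^2 - 7*x + 10) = (x - 5)*(x - 3)*(x - 2)*(x - 2)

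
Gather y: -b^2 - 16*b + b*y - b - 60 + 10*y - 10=-b^2 - 17*b + y*(b + 10) - 70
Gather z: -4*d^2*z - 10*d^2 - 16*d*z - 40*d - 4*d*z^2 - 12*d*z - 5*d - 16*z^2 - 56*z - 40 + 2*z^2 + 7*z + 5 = -10*d^2 - 45*d + z^2*(-4*d - 14) + z*(-4*d^2 - 28*d - 49) - 35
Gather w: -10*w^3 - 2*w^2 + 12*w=-10*w^3 - 2*w^2 + 12*w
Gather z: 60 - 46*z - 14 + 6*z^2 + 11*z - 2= 6*z^2 - 35*z + 44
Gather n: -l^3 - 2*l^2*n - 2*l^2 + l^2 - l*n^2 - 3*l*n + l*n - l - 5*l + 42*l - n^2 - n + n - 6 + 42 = -l^3 - l^2 + 36*l + n^2*(-l - 1) + n*(-2*l^2 - 2*l) + 36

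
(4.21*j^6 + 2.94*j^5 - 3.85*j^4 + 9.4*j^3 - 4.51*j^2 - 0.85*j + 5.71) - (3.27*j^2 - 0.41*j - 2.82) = 4.21*j^6 + 2.94*j^5 - 3.85*j^4 + 9.4*j^3 - 7.78*j^2 - 0.44*j + 8.53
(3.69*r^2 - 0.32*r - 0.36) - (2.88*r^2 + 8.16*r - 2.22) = 0.81*r^2 - 8.48*r + 1.86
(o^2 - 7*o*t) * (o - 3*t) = o^3 - 10*o^2*t + 21*o*t^2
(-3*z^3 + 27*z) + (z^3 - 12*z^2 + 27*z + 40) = -2*z^3 - 12*z^2 + 54*z + 40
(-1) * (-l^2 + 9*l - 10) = l^2 - 9*l + 10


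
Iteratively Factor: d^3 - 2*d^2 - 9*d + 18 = (d - 3)*(d^2 + d - 6) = (d - 3)*(d - 2)*(d + 3)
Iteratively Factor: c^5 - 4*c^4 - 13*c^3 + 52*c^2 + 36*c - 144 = (c + 3)*(c^4 - 7*c^3 + 8*c^2 + 28*c - 48) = (c - 3)*(c + 3)*(c^3 - 4*c^2 - 4*c + 16) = (c - 3)*(c - 2)*(c + 3)*(c^2 - 2*c - 8) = (c - 3)*(c - 2)*(c + 2)*(c + 3)*(c - 4)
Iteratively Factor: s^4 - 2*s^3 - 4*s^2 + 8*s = (s)*(s^3 - 2*s^2 - 4*s + 8) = s*(s - 2)*(s^2 - 4) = s*(s - 2)*(s + 2)*(s - 2)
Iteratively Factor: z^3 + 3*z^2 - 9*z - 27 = (z + 3)*(z^2 - 9) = (z - 3)*(z + 3)*(z + 3)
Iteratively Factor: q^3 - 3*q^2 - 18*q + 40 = (q - 5)*(q^2 + 2*q - 8) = (q - 5)*(q + 4)*(q - 2)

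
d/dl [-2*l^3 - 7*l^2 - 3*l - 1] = -6*l^2 - 14*l - 3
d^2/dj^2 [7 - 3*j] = 0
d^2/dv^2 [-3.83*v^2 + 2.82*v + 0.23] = -7.66000000000000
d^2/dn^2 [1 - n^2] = -2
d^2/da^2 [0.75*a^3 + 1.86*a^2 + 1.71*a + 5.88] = 4.5*a + 3.72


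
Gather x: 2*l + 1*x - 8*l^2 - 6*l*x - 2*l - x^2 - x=-8*l^2 - 6*l*x - x^2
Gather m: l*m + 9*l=l*m + 9*l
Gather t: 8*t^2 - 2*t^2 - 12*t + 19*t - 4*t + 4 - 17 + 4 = 6*t^2 + 3*t - 9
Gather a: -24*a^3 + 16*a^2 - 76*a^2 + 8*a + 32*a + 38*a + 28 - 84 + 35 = -24*a^3 - 60*a^2 + 78*a - 21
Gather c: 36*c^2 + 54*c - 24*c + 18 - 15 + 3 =36*c^2 + 30*c + 6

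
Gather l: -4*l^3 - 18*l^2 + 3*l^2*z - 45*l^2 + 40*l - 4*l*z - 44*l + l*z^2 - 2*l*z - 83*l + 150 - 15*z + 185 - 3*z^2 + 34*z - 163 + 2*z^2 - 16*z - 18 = -4*l^3 + l^2*(3*z - 63) + l*(z^2 - 6*z - 87) - z^2 + 3*z + 154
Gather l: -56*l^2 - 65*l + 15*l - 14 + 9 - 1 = -56*l^2 - 50*l - 6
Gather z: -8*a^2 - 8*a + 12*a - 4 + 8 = -8*a^2 + 4*a + 4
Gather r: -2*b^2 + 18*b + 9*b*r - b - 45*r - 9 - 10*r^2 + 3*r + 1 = -2*b^2 + 17*b - 10*r^2 + r*(9*b - 42) - 8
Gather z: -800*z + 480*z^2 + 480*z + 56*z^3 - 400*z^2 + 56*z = 56*z^3 + 80*z^2 - 264*z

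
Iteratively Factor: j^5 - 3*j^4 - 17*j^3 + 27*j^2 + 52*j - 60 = (j - 5)*(j^4 + 2*j^3 - 7*j^2 - 8*j + 12) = (j - 5)*(j + 3)*(j^3 - j^2 - 4*j + 4) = (j - 5)*(j - 2)*(j + 3)*(j^2 + j - 2) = (j - 5)*(j - 2)*(j + 2)*(j + 3)*(j - 1)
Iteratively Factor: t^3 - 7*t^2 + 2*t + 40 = (t - 4)*(t^2 - 3*t - 10) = (t - 5)*(t - 4)*(t + 2)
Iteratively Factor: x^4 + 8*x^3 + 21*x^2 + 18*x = (x + 3)*(x^3 + 5*x^2 + 6*x) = (x + 3)^2*(x^2 + 2*x) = x*(x + 3)^2*(x + 2)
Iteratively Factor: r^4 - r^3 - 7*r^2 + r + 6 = (r - 1)*(r^3 - 7*r - 6) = (r - 1)*(r + 1)*(r^2 - r - 6) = (r - 3)*(r - 1)*(r + 1)*(r + 2)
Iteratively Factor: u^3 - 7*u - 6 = (u + 1)*(u^2 - u - 6) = (u + 1)*(u + 2)*(u - 3)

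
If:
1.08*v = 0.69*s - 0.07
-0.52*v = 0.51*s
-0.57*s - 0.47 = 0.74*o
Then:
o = -0.67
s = 0.04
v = -0.04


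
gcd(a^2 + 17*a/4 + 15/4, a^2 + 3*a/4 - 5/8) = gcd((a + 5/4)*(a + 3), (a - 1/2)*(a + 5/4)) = a + 5/4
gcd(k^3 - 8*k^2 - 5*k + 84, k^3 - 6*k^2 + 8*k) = k - 4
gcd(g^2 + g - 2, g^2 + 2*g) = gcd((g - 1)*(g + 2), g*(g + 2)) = g + 2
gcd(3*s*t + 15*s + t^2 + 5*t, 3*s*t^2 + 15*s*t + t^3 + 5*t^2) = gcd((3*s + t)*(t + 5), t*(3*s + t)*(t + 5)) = 3*s*t + 15*s + t^2 + 5*t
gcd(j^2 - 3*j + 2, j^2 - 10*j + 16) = j - 2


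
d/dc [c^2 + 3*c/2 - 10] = 2*c + 3/2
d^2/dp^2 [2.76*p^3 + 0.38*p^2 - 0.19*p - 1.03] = 16.56*p + 0.76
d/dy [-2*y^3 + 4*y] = 4 - 6*y^2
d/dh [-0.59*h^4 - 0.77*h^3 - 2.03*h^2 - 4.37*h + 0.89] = -2.36*h^3 - 2.31*h^2 - 4.06*h - 4.37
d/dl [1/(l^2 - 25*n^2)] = -2*l/(l^2 - 25*n^2)^2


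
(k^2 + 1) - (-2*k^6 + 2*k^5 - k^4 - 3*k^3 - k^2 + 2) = 2*k^6 - 2*k^5 + k^4 + 3*k^3 + 2*k^2 - 1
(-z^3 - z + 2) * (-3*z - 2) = 3*z^4 + 2*z^3 + 3*z^2 - 4*z - 4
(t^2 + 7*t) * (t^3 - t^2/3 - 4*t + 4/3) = t^5 + 20*t^4/3 - 19*t^3/3 - 80*t^2/3 + 28*t/3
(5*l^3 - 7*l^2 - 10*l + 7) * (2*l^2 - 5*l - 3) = 10*l^5 - 39*l^4 + 85*l^2 - 5*l - 21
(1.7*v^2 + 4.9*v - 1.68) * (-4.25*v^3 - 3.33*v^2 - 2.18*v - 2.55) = -7.225*v^5 - 26.486*v^4 - 12.883*v^3 - 9.4226*v^2 - 8.8326*v + 4.284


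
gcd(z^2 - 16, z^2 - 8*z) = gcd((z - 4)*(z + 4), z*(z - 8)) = 1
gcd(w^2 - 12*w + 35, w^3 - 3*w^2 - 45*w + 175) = w - 5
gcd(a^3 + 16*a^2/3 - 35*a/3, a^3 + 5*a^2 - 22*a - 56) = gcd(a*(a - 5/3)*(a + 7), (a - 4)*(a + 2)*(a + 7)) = a + 7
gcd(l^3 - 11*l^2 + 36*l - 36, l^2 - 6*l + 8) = l - 2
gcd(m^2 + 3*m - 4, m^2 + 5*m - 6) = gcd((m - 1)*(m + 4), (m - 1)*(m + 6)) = m - 1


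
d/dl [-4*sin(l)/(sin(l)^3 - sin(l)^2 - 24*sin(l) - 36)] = 4*(2*sin(l)^3 - sin(l)^2 + 36)*cos(l)/(-sin(l)^3 + sin(l)^2 + 24*sin(l) + 36)^2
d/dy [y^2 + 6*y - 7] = 2*y + 6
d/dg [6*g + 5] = 6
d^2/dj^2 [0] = 0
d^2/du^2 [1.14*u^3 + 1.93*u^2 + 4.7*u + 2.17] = 6.84*u + 3.86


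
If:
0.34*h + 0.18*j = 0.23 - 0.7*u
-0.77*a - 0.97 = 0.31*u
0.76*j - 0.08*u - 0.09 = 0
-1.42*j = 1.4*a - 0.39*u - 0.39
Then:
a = -0.27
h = 5.83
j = -0.14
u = -2.47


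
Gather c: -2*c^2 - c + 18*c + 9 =-2*c^2 + 17*c + 9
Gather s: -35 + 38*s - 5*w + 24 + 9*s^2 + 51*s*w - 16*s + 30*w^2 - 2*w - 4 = 9*s^2 + s*(51*w + 22) + 30*w^2 - 7*w - 15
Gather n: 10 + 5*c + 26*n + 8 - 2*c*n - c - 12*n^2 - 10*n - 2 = 4*c - 12*n^2 + n*(16 - 2*c) + 16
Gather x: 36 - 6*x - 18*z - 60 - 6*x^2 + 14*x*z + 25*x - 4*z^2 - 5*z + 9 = -6*x^2 + x*(14*z + 19) - 4*z^2 - 23*z - 15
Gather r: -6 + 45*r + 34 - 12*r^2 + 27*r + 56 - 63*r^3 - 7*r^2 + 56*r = -63*r^3 - 19*r^2 + 128*r + 84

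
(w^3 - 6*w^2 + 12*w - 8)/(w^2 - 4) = (w^2 - 4*w + 4)/(w + 2)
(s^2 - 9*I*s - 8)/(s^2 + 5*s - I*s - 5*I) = (s - 8*I)/(s + 5)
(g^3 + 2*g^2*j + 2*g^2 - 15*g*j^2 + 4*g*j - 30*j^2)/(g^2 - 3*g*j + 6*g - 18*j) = (g^2 + 5*g*j + 2*g + 10*j)/(g + 6)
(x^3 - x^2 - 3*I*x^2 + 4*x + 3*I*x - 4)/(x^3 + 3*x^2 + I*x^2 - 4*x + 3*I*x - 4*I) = (x - 4*I)/(x + 4)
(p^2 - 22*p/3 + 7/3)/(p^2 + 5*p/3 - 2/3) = (p - 7)/(p + 2)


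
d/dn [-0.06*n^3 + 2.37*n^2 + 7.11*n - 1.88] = -0.18*n^2 + 4.74*n + 7.11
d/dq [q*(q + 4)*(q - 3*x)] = 3*q^2 - 6*q*x + 8*q - 12*x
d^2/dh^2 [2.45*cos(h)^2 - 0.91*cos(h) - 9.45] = 0.91*cos(h) - 4.9*cos(2*h)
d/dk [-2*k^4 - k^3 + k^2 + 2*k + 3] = -8*k^3 - 3*k^2 + 2*k + 2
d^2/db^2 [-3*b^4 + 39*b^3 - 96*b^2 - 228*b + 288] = -36*b^2 + 234*b - 192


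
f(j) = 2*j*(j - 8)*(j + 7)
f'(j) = 2*j*(j - 8) + 2*j*(j + 7) + 2*(j - 8)*(j + 7) = 6*j^2 - 4*j - 112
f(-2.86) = 257.17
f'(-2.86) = -51.48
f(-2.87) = 257.69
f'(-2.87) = -51.10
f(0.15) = -16.84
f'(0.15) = -112.46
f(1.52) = -167.84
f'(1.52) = -104.22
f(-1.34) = 141.68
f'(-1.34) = -95.87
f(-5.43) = 228.98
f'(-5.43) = 86.63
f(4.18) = -357.04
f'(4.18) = -23.89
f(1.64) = -180.24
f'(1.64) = -102.42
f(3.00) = -300.00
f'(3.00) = -70.00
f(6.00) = -312.00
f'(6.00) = 80.00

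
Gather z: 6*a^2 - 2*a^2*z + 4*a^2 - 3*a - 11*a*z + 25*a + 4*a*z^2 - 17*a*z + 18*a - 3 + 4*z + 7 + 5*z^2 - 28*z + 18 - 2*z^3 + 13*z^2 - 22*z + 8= 10*a^2 + 40*a - 2*z^3 + z^2*(4*a + 18) + z*(-2*a^2 - 28*a - 46) + 30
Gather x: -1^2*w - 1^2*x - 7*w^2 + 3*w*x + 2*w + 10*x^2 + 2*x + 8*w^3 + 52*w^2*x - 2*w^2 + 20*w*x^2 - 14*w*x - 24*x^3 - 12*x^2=8*w^3 - 9*w^2 + w - 24*x^3 + x^2*(20*w - 2) + x*(52*w^2 - 11*w + 1)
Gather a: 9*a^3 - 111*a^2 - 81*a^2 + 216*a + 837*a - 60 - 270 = 9*a^3 - 192*a^2 + 1053*a - 330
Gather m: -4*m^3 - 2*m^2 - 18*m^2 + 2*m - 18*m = -4*m^3 - 20*m^2 - 16*m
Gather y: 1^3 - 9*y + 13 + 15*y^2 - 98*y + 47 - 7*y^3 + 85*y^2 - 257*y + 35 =-7*y^3 + 100*y^2 - 364*y + 96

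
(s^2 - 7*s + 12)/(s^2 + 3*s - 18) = (s - 4)/(s + 6)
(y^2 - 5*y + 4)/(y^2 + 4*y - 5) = (y - 4)/(y + 5)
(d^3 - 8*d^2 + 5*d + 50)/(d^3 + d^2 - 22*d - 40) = (d - 5)/(d + 4)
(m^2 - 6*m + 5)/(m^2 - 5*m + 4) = (m - 5)/(m - 4)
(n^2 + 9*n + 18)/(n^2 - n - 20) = (n^2 + 9*n + 18)/(n^2 - n - 20)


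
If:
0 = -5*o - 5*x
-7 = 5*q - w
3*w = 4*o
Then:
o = -x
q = -4*x/15 - 7/5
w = -4*x/3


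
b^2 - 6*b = b*(b - 6)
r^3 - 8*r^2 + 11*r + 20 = (r - 5)*(r - 4)*(r + 1)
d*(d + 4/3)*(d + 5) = d^3 + 19*d^2/3 + 20*d/3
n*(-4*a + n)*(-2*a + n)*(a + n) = 8*a^3*n + 2*a^2*n^2 - 5*a*n^3 + n^4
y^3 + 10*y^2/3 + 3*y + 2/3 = (y + 1/3)*(y + 1)*(y + 2)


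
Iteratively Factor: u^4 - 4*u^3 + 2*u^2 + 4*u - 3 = (u - 3)*(u^3 - u^2 - u + 1) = (u - 3)*(u + 1)*(u^2 - 2*u + 1) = (u - 3)*(u - 1)*(u + 1)*(u - 1)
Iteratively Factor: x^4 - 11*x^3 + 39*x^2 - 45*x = (x - 3)*(x^3 - 8*x^2 + 15*x) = x*(x - 3)*(x^2 - 8*x + 15) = x*(x - 3)^2*(x - 5)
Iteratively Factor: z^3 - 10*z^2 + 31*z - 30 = (z - 5)*(z^2 - 5*z + 6) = (z - 5)*(z - 3)*(z - 2)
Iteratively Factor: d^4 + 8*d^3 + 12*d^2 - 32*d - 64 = (d + 4)*(d^3 + 4*d^2 - 4*d - 16) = (d - 2)*(d + 4)*(d^2 + 6*d + 8) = (d - 2)*(d + 4)^2*(d + 2)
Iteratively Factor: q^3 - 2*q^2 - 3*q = (q + 1)*(q^2 - 3*q) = (q - 3)*(q + 1)*(q)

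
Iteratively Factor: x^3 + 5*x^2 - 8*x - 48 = (x + 4)*(x^2 + x - 12) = (x - 3)*(x + 4)*(x + 4)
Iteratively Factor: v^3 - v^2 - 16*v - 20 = (v - 5)*(v^2 + 4*v + 4) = (v - 5)*(v + 2)*(v + 2)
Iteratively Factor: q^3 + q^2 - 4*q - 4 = (q + 1)*(q^2 - 4) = (q - 2)*(q + 1)*(q + 2)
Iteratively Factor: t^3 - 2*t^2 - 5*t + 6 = (t - 3)*(t^2 + t - 2) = (t - 3)*(t - 1)*(t + 2)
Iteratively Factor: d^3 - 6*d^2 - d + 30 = (d + 2)*(d^2 - 8*d + 15) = (d - 5)*(d + 2)*(d - 3)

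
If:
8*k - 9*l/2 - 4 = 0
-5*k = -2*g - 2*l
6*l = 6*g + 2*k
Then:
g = 8/3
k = 32/13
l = 136/39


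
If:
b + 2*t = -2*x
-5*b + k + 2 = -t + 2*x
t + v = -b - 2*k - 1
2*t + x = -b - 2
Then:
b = -2*v/23 - 14/23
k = 15/23 - 11*v/23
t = v/23 - 39/23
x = 2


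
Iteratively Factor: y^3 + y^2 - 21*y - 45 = (y - 5)*(y^2 + 6*y + 9) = (y - 5)*(y + 3)*(y + 3)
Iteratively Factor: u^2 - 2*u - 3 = (u - 3)*(u + 1)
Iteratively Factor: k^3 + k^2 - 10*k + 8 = (k - 2)*(k^2 + 3*k - 4) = (k - 2)*(k + 4)*(k - 1)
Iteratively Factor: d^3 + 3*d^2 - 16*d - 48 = (d + 4)*(d^2 - d - 12) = (d + 3)*(d + 4)*(d - 4)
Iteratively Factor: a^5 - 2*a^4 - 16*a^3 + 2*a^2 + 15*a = (a + 1)*(a^4 - 3*a^3 - 13*a^2 + 15*a) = a*(a + 1)*(a^3 - 3*a^2 - 13*a + 15) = a*(a - 1)*(a + 1)*(a^2 - 2*a - 15) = a*(a - 5)*(a - 1)*(a + 1)*(a + 3)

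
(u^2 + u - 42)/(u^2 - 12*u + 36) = (u + 7)/(u - 6)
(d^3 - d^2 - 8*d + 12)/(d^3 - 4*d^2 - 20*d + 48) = (d^2 + d - 6)/(d^2 - 2*d - 24)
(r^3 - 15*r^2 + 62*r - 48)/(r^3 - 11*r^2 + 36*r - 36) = (r^2 - 9*r + 8)/(r^2 - 5*r + 6)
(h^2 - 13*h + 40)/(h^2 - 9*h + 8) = (h - 5)/(h - 1)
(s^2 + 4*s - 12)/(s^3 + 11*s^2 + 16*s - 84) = 1/(s + 7)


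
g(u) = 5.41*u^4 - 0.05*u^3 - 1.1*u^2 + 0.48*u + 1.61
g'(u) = 21.64*u^3 - 0.15*u^2 - 2.2*u + 0.48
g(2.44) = 187.27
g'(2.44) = 308.58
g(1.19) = 11.39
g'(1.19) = 34.12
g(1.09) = 8.40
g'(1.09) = 25.93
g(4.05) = 1437.71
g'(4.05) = 1426.66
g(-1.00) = 5.49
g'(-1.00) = -19.11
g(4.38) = 1969.51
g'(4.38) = 1806.33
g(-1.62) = 35.42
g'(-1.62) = -88.35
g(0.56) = 2.06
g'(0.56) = 3.00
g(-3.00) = 429.83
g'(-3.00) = -578.55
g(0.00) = 1.61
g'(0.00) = 0.48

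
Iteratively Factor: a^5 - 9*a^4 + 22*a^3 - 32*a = (a)*(a^4 - 9*a^3 + 22*a^2 - 32) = a*(a - 2)*(a^3 - 7*a^2 + 8*a + 16) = a*(a - 4)*(a - 2)*(a^2 - 3*a - 4) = a*(a - 4)*(a - 2)*(a + 1)*(a - 4)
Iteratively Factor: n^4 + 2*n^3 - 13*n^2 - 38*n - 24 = (n + 2)*(n^3 - 13*n - 12) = (n + 2)*(n + 3)*(n^2 - 3*n - 4) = (n - 4)*(n + 2)*(n + 3)*(n + 1)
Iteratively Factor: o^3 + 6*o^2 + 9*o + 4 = (o + 4)*(o^2 + 2*o + 1) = (o + 1)*(o + 4)*(o + 1)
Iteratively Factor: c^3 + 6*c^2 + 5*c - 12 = (c + 3)*(c^2 + 3*c - 4) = (c + 3)*(c + 4)*(c - 1)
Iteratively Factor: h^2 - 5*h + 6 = (h - 2)*(h - 3)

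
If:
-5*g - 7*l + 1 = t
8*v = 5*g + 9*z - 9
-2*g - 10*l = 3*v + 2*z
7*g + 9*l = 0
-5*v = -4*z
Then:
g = 891/833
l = -99/119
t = 1229/833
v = 936/833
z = 1170/833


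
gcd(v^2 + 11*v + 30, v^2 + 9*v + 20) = v + 5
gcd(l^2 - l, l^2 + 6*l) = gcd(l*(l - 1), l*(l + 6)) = l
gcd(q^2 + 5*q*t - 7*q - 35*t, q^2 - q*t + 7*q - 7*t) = 1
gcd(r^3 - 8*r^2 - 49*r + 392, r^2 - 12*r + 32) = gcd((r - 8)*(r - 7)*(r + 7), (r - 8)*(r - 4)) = r - 8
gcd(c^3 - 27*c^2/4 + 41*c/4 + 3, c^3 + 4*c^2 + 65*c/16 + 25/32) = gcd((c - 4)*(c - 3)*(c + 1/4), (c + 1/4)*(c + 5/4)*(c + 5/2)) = c + 1/4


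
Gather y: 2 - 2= 0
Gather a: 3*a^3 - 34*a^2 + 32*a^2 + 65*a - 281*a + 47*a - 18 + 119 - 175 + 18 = 3*a^3 - 2*a^2 - 169*a - 56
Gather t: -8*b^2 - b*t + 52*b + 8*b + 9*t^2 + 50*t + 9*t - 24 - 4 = -8*b^2 + 60*b + 9*t^2 + t*(59 - b) - 28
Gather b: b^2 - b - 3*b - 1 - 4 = b^2 - 4*b - 5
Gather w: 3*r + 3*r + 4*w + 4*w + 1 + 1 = 6*r + 8*w + 2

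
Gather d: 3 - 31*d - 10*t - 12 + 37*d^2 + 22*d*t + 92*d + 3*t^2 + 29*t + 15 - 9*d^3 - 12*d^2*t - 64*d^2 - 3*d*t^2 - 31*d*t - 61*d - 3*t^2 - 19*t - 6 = -9*d^3 + d^2*(-12*t - 27) + d*(-3*t^2 - 9*t)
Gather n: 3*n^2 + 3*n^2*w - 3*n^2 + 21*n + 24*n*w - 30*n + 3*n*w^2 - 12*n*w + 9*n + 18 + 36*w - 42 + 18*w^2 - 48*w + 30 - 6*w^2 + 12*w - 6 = 3*n^2*w + n*(3*w^2 + 12*w) + 12*w^2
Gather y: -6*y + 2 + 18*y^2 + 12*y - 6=18*y^2 + 6*y - 4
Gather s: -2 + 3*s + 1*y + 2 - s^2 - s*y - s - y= -s^2 + s*(2 - y)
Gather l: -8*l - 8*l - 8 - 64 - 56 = -16*l - 128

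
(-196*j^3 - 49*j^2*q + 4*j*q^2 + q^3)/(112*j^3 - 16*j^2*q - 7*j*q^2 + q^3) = (7*j + q)/(-4*j + q)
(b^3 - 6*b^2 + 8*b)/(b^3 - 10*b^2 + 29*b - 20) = b*(b - 2)/(b^2 - 6*b + 5)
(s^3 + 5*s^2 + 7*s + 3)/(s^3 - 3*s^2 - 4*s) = (s^2 + 4*s + 3)/(s*(s - 4))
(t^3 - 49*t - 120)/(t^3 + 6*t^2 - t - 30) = (t - 8)/(t - 2)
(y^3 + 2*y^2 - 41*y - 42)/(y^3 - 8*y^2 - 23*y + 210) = (y^2 + 8*y + 7)/(y^2 - 2*y - 35)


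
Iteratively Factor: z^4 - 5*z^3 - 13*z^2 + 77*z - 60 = (z - 1)*(z^3 - 4*z^2 - 17*z + 60) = (z - 3)*(z - 1)*(z^2 - z - 20) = (z - 5)*(z - 3)*(z - 1)*(z + 4)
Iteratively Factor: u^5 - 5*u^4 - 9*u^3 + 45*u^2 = (u - 5)*(u^4 - 9*u^2) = u*(u - 5)*(u^3 - 9*u) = u*(u - 5)*(u - 3)*(u^2 + 3*u) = u*(u - 5)*(u - 3)*(u + 3)*(u)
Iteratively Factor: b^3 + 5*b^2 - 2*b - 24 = (b + 4)*(b^2 + b - 6) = (b + 3)*(b + 4)*(b - 2)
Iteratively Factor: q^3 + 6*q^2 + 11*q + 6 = (q + 2)*(q^2 + 4*q + 3) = (q + 1)*(q + 2)*(q + 3)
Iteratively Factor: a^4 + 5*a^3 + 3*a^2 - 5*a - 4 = (a + 1)*(a^3 + 4*a^2 - a - 4) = (a + 1)*(a + 4)*(a^2 - 1) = (a - 1)*(a + 1)*(a + 4)*(a + 1)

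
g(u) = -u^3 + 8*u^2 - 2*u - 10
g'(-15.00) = -917.00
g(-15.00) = 5195.00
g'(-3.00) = -77.00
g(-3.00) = 95.00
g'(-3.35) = -89.27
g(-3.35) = 124.08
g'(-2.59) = -63.56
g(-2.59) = 66.22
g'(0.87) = 9.65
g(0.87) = -6.34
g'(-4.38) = -129.63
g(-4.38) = 236.26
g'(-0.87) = -18.19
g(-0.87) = -1.55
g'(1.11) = 12.06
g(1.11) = -3.73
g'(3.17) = 18.57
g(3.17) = 32.20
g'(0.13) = 0.03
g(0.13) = -10.13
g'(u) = -3*u^2 + 16*u - 2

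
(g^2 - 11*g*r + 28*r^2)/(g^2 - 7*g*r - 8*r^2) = (-g^2 + 11*g*r - 28*r^2)/(-g^2 + 7*g*r + 8*r^2)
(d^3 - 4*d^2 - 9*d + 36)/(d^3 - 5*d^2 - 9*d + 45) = (d - 4)/(d - 5)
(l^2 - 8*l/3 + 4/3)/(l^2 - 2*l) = (l - 2/3)/l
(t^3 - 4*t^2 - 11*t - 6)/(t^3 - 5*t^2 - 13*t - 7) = (t - 6)/(t - 7)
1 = 1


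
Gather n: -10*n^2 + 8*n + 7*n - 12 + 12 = -10*n^2 + 15*n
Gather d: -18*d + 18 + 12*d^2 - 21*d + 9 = 12*d^2 - 39*d + 27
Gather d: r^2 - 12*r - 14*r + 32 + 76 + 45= r^2 - 26*r + 153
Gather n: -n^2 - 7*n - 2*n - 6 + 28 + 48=-n^2 - 9*n + 70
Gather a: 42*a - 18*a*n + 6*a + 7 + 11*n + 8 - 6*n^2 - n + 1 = a*(48 - 18*n) - 6*n^2 + 10*n + 16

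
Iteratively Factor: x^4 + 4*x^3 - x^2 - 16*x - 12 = (x + 2)*(x^3 + 2*x^2 - 5*x - 6) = (x + 1)*(x + 2)*(x^2 + x - 6) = (x - 2)*(x + 1)*(x + 2)*(x + 3)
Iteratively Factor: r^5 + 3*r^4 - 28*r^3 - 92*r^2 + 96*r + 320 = (r - 2)*(r^4 + 5*r^3 - 18*r^2 - 128*r - 160) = (r - 2)*(r + 4)*(r^3 + r^2 - 22*r - 40) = (r - 2)*(r + 2)*(r + 4)*(r^2 - r - 20) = (r - 5)*(r - 2)*(r + 2)*(r + 4)*(r + 4)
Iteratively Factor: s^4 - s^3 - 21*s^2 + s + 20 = (s + 1)*(s^3 - 2*s^2 - 19*s + 20) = (s - 1)*(s + 1)*(s^2 - s - 20) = (s - 1)*(s + 1)*(s + 4)*(s - 5)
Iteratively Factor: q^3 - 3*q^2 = (q - 3)*(q^2) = q*(q - 3)*(q)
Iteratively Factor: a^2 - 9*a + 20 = (a - 5)*(a - 4)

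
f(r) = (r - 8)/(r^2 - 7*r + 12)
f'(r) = (7 - 2*r)*(r - 8)/(r^2 - 7*r + 12)^2 + 1/(r^2 - 7*r + 12) = (r^2 - 7*r - (r - 8)*(2*r - 7) + 12)/(r^2 - 7*r + 12)^2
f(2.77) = -18.49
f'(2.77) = -91.87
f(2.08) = -3.35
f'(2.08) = -4.82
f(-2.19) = -0.32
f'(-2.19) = -0.08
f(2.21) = -4.09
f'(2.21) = -6.76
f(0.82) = -1.04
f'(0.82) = -0.66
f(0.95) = -1.13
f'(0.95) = -0.76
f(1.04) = -1.20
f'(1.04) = -0.85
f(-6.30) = -0.15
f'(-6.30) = -0.02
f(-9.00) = -0.11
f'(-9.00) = -0.01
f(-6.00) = -0.16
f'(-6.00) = -0.02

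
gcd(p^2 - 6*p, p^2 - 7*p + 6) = p - 6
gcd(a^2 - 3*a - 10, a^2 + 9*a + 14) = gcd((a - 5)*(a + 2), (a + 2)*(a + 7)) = a + 2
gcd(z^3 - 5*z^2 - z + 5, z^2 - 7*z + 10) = z - 5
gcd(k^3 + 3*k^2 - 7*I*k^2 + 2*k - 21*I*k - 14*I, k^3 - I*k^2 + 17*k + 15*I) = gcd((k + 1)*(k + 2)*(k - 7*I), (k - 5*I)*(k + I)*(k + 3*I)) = 1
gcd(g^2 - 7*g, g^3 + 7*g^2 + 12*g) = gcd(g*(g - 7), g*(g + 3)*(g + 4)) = g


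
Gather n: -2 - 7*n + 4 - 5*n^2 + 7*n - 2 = -5*n^2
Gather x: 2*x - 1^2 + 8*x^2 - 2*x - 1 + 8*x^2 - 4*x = 16*x^2 - 4*x - 2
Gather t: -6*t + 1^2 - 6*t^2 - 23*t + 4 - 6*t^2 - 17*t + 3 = -12*t^2 - 46*t + 8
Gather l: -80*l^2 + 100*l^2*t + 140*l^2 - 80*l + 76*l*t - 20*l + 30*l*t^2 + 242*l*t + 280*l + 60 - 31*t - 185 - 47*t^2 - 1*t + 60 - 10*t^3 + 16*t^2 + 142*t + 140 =l^2*(100*t + 60) + l*(30*t^2 + 318*t + 180) - 10*t^3 - 31*t^2 + 110*t + 75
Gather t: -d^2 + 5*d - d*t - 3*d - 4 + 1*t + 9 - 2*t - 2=-d^2 + 2*d + t*(-d - 1) + 3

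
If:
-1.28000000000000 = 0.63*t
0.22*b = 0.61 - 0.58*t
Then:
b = 8.13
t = -2.03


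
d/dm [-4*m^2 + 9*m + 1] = 9 - 8*m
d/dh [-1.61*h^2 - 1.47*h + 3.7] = -3.22*h - 1.47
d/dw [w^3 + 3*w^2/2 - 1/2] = 3*w*(w + 1)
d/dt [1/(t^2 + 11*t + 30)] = (-2*t - 11)/(t^2 + 11*t + 30)^2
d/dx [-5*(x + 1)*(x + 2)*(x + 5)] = -15*x^2 - 80*x - 85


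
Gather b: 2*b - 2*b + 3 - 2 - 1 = 0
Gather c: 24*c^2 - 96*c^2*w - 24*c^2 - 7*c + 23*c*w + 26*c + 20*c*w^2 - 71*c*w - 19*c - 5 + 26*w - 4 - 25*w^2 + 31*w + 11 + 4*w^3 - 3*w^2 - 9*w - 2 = -96*c^2*w + c*(20*w^2 - 48*w) + 4*w^3 - 28*w^2 + 48*w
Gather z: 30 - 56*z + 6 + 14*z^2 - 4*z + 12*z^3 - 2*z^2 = 12*z^3 + 12*z^2 - 60*z + 36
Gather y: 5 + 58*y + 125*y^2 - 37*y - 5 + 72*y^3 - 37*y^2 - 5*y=72*y^3 + 88*y^2 + 16*y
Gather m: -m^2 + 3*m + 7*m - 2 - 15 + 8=-m^2 + 10*m - 9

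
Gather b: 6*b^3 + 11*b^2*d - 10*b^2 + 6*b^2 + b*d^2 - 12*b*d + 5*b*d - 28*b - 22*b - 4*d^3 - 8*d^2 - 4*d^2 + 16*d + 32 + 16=6*b^3 + b^2*(11*d - 4) + b*(d^2 - 7*d - 50) - 4*d^3 - 12*d^2 + 16*d + 48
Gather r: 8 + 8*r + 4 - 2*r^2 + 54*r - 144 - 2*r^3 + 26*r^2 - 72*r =-2*r^3 + 24*r^2 - 10*r - 132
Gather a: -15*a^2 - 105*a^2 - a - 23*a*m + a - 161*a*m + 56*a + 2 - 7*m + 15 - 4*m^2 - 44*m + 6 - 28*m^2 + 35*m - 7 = -120*a^2 + a*(56 - 184*m) - 32*m^2 - 16*m + 16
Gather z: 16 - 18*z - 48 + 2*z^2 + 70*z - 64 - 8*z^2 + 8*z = -6*z^2 + 60*z - 96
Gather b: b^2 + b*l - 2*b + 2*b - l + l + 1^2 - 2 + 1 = b^2 + b*l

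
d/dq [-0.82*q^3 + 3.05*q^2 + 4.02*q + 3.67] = -2.46*q^2 + 6.1*q + 4.02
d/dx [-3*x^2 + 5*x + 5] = 5 - 6*x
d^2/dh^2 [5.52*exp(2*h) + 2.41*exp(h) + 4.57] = (22.08*exp(h) + 2.41)*exp(h)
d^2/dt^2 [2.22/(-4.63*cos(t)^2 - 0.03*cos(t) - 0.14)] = (190.359672*(1 - cos(t)^2)^2 + 0.925074*cos(t)^3 + 89.425818*cos(t)^2 - 1.859472*cos(t) - 187.48566)/(4.63*cos(t)^2 + 0.03*cos(t) + 0.14)^3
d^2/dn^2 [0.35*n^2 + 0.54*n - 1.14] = 0.700000000000000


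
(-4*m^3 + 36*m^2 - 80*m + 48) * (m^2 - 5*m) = -4*m^5 + 56*m^4 - 260*m^3 + 448*m^2 - 240*m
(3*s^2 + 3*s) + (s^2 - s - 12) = 4*s^2 + 2*s - 12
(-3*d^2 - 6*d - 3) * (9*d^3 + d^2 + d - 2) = -27*d^5 - 57*d^4 - 36*d^3 - 3*d^2 + 9*d + 6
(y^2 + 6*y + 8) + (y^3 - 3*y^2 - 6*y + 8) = y^3 - 2*y^2 + 16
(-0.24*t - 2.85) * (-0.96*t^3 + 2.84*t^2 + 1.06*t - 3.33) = 0.2304*t^4 + 2.0544*t^3 - 8.3484*t^2 - 2.2218*t + 9.4905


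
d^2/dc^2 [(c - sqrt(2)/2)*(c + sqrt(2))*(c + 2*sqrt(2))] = 6*c + 5*sqrt(2)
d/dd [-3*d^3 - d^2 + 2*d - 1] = -9*d^2 - 2*d + 2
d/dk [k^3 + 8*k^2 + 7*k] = 3*k^2 + 16*k + 7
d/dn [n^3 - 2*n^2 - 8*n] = 3*n^2 - 4*n - 8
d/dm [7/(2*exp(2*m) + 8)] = -7*exp(2*m)/(exp(2*m) + 4)^2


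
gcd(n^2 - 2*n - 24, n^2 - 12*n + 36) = n - 6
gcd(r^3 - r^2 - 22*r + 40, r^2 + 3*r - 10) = r^2 + 3*r - 10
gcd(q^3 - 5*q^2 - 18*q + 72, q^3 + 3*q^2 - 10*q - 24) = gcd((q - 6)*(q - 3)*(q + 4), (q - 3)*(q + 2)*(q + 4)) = q^2 + q - 12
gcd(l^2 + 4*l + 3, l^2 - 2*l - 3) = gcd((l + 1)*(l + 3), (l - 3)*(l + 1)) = l + 1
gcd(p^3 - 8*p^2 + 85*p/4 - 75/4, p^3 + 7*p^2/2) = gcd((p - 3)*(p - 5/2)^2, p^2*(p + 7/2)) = 1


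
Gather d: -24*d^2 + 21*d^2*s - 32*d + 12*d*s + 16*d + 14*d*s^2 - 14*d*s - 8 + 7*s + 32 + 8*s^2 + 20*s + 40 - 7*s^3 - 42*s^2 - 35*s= d^2*(21*s - 24) + d*(14*s^2 - 2*s - 16) - 7*s^3 - 34*s^2 - 8*s + 64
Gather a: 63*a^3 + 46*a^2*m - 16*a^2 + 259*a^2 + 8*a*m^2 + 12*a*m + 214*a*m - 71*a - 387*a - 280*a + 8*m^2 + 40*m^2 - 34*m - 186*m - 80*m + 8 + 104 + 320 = 63*a^3 + a^2*(46*m + 243) + a*(8*m^2 + 226*m - 738) + 48*m^2 - 300*m + 432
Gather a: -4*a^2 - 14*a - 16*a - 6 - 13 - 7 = -4*a^2 - 30*a - 26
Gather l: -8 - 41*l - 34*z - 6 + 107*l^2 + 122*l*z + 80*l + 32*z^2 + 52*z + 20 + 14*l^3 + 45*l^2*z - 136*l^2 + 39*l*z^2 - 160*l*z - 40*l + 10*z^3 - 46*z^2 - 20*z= 14*l^3 + l^2*(45*z - 29) + l*(39*z^2 - 38*z - 1) + 10*z^3 - 14*z^2 - 2*z + 6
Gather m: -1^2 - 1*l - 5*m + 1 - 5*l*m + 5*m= -5*l*m - l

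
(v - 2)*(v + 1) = v^2 - v - 2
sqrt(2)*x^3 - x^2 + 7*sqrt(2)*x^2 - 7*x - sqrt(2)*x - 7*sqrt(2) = (x + 7)*(x - sqrt(2))*(sqrt(2)*x + 1)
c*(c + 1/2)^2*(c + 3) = c^4 + 4*c^3 + 13*c^2/4 + 3*c/4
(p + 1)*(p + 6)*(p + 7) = p^3 + 14*p^2 + 55*p + 42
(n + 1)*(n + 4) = n^2 + 5*n + 4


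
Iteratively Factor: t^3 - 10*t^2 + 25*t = (t - 5)*(t^2 - 5*t) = (t - 5)^2*(t)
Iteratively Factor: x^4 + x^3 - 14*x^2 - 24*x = (x - 4)*(x^3 + 5*x^2 + 6*x) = (x - 4)*(x + 3)*(x^2 + 2*x) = (x - 4)*(x + 2)*(x + 3)*(x)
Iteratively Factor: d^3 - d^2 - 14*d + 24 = (d + 4)*(d^2 - 5*d + 6) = (d - 3)*(d + 4)*(d - 2)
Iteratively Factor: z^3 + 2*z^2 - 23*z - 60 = (z + 3)*(z^2 - z - 20) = (z + 3)*(z + 4)*(z - 5)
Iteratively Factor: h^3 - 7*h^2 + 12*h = (h - 3)*(h^2 - 4*h) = h*(h - 3)*(h - 4)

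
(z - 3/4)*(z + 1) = z^2 + z/4 - 3/4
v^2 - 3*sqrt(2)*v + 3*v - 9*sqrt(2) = (v + 3)*(v - 3*sqrt(2))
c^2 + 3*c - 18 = (c - 3)*(c + 6)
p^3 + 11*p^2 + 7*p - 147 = (p - 3)*(p + 7)^2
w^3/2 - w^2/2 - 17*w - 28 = (w/2 + 1)*(w - 7)*(w + 4)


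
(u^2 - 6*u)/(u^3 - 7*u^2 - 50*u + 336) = u/(u^2 - u - 56)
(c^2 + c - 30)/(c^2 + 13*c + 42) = (c - 5)/(c + 7)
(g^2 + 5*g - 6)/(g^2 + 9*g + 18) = (g - 1)/(g + 3)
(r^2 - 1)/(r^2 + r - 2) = (r + 1)/(r + 2)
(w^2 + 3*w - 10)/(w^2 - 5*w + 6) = (w + 5)/(w - 3)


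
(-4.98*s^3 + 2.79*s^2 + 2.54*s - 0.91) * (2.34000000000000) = -11.6532*s^3 + 6.5286*s^2 + 5.9436*s - 2.1294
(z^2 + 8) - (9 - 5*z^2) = 6*z^2 - 1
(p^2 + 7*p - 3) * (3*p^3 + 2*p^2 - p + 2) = 3*p^5 + 23*p^4 + 4*p^3 - 11*p^2 + 17*p - 6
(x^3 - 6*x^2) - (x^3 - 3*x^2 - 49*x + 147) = -3*x^2 + 49*x - 147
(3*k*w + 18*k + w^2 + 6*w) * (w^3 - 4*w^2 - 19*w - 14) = 3*k*w^4 + 6*k*w^3 - 129*k*w^2 - 384*k*w - 252*k + w^5 + 2*w^4 - 43*w^3 - 128*w^2 - 84*w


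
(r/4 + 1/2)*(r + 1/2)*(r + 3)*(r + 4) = r^4/4 + 19*r^3/8 + 61*r^2/8 + 37*r/4 + 3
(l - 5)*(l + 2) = l^2 - 3*l - 10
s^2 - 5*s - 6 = (s - 6)*(s + 1)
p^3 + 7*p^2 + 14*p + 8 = (p + 1)*(p + 2)*(p + 4)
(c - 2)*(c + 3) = c^2 + c - 6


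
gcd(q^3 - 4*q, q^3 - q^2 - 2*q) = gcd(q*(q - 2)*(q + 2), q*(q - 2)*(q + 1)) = q^2 - 2*q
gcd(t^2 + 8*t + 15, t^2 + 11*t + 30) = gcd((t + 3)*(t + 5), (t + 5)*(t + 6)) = t + 5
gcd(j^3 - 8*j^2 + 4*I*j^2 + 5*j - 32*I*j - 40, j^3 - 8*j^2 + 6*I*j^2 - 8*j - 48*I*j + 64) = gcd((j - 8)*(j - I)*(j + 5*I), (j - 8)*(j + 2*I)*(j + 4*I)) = j - 8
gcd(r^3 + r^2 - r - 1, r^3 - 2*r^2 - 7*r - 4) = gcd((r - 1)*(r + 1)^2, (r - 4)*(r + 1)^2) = r^2 + 2*r + 1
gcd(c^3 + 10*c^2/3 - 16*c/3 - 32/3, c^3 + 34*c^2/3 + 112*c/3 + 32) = c^2 + 16*c/3 + 16/3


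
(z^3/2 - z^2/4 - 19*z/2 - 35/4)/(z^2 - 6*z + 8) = (2*z^3 - z^2 - 38*z - 35)/(4*(z^2 - 6*z + 8))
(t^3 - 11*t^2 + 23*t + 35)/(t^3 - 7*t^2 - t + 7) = (t - 5)/(t - 1)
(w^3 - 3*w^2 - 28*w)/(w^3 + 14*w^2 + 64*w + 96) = w*(w - 7)/(w^2 + 10*w + 24)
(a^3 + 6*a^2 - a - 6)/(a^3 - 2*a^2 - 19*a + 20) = (a^2 + 7*a + 6)/(a^2 - a - 20)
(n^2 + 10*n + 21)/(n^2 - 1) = (n^2 + 10*n + 21)/(n^2 - 1)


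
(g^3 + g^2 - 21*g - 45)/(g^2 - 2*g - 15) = g + 3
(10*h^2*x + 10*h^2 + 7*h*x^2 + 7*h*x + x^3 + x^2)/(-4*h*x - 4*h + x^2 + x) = (10*h^2 + 7*h*x + x^2)/(-4*h + x)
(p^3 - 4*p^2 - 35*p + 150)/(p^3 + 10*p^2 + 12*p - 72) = (p^2 - 10*p + 25)/(p^2 + 4*p - 12)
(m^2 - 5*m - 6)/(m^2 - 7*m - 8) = (m - 6)/(m - 8)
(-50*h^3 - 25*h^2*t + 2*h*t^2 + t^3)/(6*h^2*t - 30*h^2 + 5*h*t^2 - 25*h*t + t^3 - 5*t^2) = (-25*h^2 + t^2)/(3*h*t - 15*h + t^2 - 5*t)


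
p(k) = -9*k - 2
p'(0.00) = -9.00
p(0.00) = -2.00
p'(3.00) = -9.00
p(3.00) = -29.00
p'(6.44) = -9.00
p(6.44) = -59.96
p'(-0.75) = -9.00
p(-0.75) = 4.75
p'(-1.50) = -9.00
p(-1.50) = 11.50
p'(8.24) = -9.00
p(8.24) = -76.16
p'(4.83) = -9.00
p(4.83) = -45.47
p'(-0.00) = -9.00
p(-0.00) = -2.00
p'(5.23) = -9.00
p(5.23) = -49.07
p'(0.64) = -9.00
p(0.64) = -7.76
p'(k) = -9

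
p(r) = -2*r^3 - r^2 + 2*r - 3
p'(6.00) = -226.00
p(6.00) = -459.00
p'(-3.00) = -46.00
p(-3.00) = 36.00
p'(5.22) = -171.93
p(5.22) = -304.28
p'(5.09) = -163.63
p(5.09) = -282.47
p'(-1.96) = -17.13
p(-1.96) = 4.30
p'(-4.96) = -135.69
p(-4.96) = 206.53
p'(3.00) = -58.00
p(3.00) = -60.00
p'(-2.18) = -22.15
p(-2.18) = 8.61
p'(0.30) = 0.86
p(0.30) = -2.54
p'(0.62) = -1.55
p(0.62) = -2.62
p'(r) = -6*r^2 - 2*r + 2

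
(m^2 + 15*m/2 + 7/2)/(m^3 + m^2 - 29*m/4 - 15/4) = 2*(m + 7)/(2*m^2 + m - 15)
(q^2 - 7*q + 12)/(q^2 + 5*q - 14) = (q^2 - 7*q + 12)/(q^2 + 5*q - 14)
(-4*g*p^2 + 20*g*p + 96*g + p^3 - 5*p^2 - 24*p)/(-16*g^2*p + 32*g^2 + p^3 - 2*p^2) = (p^2 - 5*p - 24)/(4*g*p - 8*g + p^2 - 2*p)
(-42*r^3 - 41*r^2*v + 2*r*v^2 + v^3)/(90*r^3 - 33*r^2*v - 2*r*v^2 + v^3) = (-42*r^3 - 41*r^2*v + 2*r*v^2 + v^3)/(90*r^3 - 33*r^2*v - 2*r*v^2 + v^3)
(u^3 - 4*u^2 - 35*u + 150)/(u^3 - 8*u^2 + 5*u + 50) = (u + 6)/(u + 2)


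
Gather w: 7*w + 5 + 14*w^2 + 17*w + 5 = 14*w^2 + 24*w + 10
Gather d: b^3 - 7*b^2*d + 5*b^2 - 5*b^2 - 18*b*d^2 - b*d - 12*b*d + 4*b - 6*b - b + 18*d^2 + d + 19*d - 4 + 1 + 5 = b^3 - 3*b + d^2*(18 - 18*b) + d*(-7*b^2 - 13*b + 20) + 2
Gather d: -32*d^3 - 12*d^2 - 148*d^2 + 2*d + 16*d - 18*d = -32*d^3 - 160*d^2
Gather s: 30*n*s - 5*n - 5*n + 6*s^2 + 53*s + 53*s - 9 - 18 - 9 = -10*n + 6*s^2 + s*(30*n + 106) - 36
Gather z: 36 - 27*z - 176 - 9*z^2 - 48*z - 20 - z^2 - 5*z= -10*z^2 - 80*z - 160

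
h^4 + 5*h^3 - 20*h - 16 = (h - 2)*(h + 1)*(h + 2)*(h + 4)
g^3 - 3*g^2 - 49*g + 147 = (g - 7)*(g - 3)*(g + 7)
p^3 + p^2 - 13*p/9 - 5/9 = (p - 1)*(p + 1/3)*(p + 5/3)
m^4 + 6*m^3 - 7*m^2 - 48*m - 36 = (m - 3)*(m + 1)*(m + 2)*(m + 6)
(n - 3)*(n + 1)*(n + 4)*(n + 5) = n^4 + 7*n^3 - n^2 - 67*n - 60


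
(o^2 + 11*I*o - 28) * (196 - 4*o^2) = -4*o^4 - 44*I*o^3 + 308*o^2 + 2156*I*o - 5488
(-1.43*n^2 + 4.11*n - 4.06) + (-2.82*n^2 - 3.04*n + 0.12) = -4.25*n^2 + 1.07*n - 3.94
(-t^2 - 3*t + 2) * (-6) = 6*t^2 + 18*t - 12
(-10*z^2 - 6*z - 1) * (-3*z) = 30*z^3 + 18*z^2 + 3*z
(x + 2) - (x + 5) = -3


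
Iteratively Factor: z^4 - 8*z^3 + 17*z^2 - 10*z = (z)*(z^3 - 8*z^2 + 17*z - 10) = z*(z - 5)*(z^2 - 3*z + 2) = z*(z - 5)*(z - 2)*(z - 1)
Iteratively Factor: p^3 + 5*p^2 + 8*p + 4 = (p + 2)*(p^2 + 3*p + 2) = (p + 1)*(p + 2)*(p + 2)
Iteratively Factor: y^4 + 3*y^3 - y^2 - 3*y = (y + 1)*(y^3 + 2*y^2 - 3*y) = (y - 1)*(y + 1)*(y^2 + 3*y) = y*(y - 1)*(y + 1)*(y + 3)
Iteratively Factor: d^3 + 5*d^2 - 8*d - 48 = (d + 4)*(d^2 + d - 12) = (d - 3)*(d + 4)*(d + 4)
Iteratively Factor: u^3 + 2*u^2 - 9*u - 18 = (u + 2)*(u^2 - 9) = (u - 3)*(u + 2)*(u + 3)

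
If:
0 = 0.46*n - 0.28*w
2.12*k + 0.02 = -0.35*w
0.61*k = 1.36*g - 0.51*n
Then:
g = 0.154211202528591*w - 0.00423140954495006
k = -0.165094339622642*w - 0.00943396226415094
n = 0.608695652173913*w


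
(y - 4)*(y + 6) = y^2 + 2*y - 24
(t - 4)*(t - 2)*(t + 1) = t^3 - 5*t^2 + 2*t + 8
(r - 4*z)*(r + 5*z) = r^2 + r*z - 20*z^2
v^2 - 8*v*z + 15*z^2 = (v - 5*z)*(v - 3*z)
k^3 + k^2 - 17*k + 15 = (k - 3)*(k - 1)*(k + 5)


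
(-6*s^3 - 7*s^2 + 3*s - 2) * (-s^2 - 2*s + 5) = 6*s^5 + 19*s^4 - 19*s^3 - 39*s^2 + 19*s - 10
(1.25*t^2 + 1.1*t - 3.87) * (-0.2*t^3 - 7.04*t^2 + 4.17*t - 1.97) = -0.25*t^5 - 9.02*t^4 - 1.7575*t^3 + 29.3693*t^2 - 18.3049*t + 7.6239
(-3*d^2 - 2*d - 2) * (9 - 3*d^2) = 9*d^4 + 6*d^3 - 21*d^2 - 18*d - 18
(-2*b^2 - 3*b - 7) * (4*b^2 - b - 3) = -8*b^4 - 10*b^3 - 19*b^2 + 16*b + 21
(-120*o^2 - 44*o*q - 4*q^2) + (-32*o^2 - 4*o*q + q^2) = -152*o^2 - 48*o*q - 3*q^2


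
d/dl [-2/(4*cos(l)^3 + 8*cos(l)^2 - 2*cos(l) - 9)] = 4*(-6*cos(l)^2 - 8*cos(l) + 1)*sin(l)/(cos(l) + 4*cos(2*l) + cos(3*l) - 5)^2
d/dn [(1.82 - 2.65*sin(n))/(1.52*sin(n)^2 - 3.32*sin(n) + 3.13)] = (4.028*sin(n)^2 - 5.5328*sin(n) - 2.2521)*cos(n)/(2.3104*sin(n)^4 - 10.0928*sin(n)^3 + 20.5376*sin(n)^2 - 20.7832*sin(n) + 9.7969)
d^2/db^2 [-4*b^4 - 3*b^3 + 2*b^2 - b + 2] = -48*b^2 - 18*b + 4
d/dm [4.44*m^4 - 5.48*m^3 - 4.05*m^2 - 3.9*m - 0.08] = 17.76*m^3 - 16.44*m^2 - 8.1*m - 3.9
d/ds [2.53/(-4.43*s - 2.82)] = 11.2079/(4.43*s + 2.82)^2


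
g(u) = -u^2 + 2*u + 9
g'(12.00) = -22.00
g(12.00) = -111.00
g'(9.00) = -16.00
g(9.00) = -54.00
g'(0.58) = 0.84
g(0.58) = 9.82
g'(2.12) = -2.24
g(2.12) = 8.75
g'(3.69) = -5.38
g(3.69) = 2.76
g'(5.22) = -8.44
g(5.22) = -7.81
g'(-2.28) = 6.56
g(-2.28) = -0.76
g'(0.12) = 1.76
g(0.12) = 9.23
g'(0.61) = 0.78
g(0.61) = 9.85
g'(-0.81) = 3.62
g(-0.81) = 6.72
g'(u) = 2 - 2*u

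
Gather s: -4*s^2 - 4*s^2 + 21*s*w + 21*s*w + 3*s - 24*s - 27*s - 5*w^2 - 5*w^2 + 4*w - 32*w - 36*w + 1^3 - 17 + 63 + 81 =-8*s^2 + s*(42*w - 48) - 10*w^2 - 64*w + 128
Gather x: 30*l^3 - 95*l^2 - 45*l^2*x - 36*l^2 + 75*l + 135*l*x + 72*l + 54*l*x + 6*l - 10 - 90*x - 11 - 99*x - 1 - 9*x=30*l^3 - 131*l^2 + 153*l + x*(-45*l^2 + 189*l - 198) - 22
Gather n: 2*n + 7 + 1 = 2*n + 8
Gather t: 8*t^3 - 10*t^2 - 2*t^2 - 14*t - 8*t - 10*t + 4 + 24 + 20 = 8*t^3 - 12*t^2 - 32*t + 48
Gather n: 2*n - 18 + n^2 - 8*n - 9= n^2 - 6*n - 27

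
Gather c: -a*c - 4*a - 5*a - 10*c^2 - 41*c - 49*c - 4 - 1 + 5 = -9*a - 10*c^2 + c*(-a - 90)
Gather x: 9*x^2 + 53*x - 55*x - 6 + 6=9*x^2 - 2*x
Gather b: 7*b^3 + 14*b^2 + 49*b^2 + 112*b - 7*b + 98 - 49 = 7*b^3 + 63*b^2 + 105*b + 49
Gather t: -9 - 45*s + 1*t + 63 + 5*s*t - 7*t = -45*s + t*(5*s - 6) + 54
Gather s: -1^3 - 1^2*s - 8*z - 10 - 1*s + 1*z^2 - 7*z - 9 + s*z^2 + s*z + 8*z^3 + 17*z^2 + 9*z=s*(z^2 + z - 2) + 8*z^3 + 18*z^2 - 6*z - 20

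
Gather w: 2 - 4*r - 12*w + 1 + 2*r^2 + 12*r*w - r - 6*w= 2*r^2 - 5*r + w*(12*r - 18) + 3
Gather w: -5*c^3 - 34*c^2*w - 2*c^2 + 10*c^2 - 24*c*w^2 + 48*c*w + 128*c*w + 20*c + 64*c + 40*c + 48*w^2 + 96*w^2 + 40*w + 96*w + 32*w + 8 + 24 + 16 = -5*c^3 + 8*c^2 + 124*c + w^2*(144 - 24*c) + w*(-34*c^2 + 176*c + 168) + 48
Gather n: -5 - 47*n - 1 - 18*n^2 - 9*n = -18*n^2 - 56*n - 6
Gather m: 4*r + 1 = 4*r + 1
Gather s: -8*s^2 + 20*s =-8*s^2 + 20*s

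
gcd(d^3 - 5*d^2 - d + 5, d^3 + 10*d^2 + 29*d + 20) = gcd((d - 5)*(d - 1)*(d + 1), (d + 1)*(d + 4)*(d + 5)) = d + 1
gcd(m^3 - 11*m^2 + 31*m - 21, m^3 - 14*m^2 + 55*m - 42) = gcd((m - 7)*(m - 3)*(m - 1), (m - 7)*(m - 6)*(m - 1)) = m^2 - 8*m + 7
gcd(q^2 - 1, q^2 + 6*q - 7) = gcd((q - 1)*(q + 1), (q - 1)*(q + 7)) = q - 1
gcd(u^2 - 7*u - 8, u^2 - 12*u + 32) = u - 8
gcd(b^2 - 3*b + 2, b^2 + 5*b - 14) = b - 2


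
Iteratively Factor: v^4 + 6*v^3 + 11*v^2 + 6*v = (v + 3)*(v^3 + 3*v^2 + 2*v) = (v + 2)*(v + 3)*(v^2 + v) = (v + 1)*(v + 2)*(v + 3)*(v)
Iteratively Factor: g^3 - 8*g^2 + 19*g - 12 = (g - 1)*(g^2 - 7*g + 12) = (g - 4)*(g - 1)*(g - 3)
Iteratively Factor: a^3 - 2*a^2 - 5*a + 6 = (a + 2)*(a^2 - 4*a + 3) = (a - 1)*(a + 2)*(a - 3)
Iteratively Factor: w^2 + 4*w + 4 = (w + 2)*(w + 2)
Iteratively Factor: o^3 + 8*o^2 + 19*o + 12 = (o + 4)*(o^2 + 4*o + 3) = (o + 3)*(o + 4)*(o + 1)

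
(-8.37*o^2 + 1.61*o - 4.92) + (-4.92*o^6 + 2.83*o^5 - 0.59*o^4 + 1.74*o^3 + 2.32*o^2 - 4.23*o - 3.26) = -4.92*o^6 + 2.83*o^5 - 0.59*o^4 + 1.74*o^3 - 6.05*o^2 - 2.62*o - 8.18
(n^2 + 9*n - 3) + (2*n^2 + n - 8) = 3*n^2 + 10*n - 11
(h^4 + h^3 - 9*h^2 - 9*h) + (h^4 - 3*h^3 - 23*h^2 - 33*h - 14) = 2*h^4 - 2*h^3 - 32*h^2 - 42*h - 14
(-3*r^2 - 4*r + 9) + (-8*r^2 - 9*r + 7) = -11*r^2 - 13*r + 16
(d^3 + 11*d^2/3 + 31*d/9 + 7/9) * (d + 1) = d^4 + 14*d^3/3 + 64*d^2/9 + 38*d/9 + 7/9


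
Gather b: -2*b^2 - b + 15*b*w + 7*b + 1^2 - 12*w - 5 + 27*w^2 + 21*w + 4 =-2*b^2 + b*(15*w + 6) + 27*w^2 + 9*w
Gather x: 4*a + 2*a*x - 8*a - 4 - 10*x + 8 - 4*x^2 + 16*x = -4*a - 4*x^2 + x*(2*a + 6) + 4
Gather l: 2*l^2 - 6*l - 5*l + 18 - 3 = 2*l^2 - 11*l + 15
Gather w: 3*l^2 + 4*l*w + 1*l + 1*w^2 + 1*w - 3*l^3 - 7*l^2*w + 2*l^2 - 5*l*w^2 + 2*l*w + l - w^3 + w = -3*l^3 + 5*l^2 + 2*l - w^3 + w^2*(1 - 5*l) + w*(-7*l^2 + 6*l + 2)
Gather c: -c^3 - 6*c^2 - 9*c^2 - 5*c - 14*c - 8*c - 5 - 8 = -c^3 - 15*c^2 - 27*c - 13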